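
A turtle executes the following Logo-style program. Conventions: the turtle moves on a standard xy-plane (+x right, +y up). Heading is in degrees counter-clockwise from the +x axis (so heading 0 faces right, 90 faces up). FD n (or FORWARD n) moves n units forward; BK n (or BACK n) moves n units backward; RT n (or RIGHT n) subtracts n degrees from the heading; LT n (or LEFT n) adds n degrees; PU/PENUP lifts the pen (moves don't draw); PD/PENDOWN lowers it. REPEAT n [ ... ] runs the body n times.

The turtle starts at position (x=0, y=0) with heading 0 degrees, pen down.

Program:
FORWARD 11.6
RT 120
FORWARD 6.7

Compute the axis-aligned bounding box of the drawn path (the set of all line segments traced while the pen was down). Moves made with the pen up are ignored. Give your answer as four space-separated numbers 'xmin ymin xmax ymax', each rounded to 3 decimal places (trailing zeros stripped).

Answer: 0 -5.802 11.6 0

Derivation:
Executing turtle program step by step:
Start: pos=(0,0), heading=0, pen down
FD 11.6: (0,0) -> (11.6,0) [heading=0, draw]
RT 120: heading 0 -> 240
FD 6.7: (11.6,0) -> (8.25,-5.802) [heading=240, draw]
Final: pos=(8.25,-5.802), heading=240, 2 segment(s) drawn

Segment endpoints: x in {0, 8.25, 11.6}, y in {-5.802, 0}
xmin=0, ymin=-5.802, xmax=11.6, ymax=0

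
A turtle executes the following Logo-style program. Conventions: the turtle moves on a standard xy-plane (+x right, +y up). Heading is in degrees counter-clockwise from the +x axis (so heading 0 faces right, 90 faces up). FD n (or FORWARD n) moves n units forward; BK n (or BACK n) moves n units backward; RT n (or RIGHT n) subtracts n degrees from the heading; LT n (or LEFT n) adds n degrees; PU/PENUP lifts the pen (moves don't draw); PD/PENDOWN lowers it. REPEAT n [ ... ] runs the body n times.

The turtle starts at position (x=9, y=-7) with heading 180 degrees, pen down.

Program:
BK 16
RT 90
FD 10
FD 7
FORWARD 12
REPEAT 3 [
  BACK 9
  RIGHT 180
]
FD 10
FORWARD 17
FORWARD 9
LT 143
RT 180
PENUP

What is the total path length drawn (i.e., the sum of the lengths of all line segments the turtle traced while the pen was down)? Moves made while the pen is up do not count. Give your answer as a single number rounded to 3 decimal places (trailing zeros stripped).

Executing turtle program step by step:
Start: pos=(9,-7), heading=180, pen down
BK 16: (9,-7) -> (25,-7) [heading=180, draw]
RT 90: heading 180 -> 90
FD 10: (25,-7) -> (25,3) [heading=90, draw]
FD 7: (25,3) -> (25,10) [heading=90, draw]
FD 12: (25,10) -> (25,22) [heading=90, draw]
REPEAT 3 [
  -- iteration 1/3 --
  BK 9: (25,22) -> (25,13) [heading=90, draw]
  RT 180: heading 90 -> 270
  -- iteration 2/3 --
  BK 9: (25,13) -> (25,22) [heading=270, draw]
  RT 180: heading 270 -> 90
  -- iteration 3/3 --
  BK 9: (25,22) -> (25,13) [heading=90, draw]
  RT 180: heading 90 -> 270
]
FD 10: (25,13) -> (25,3) [heading=270, draw]
FD 17: (25,3) -> (25,-14) [heading=270, draw]
FD 9: (25,-14) -> (25,-23) [heading=270, draw]
LT 143: heading 270 -> 53
RT 180: heading 53 -> 233
PU: pen up
Final: pos=(25,-23), heading=233, 10 segment(s) drawn

Segment lengths:
  seg 1: (9,-7) -> (25,-7), length = 16
  seg 2: (25,-7) -> (25,3), length = 10
  seg 3: (25,3) -> (25,10), length = 7
  seg 4: (25,10) -> (25,22), length = 12
  seg 5: (25,22) -> (25,13), length = 9
  seg 6: (25,13) -> (25,22), length = 9
  seg 7: (25,22) -> (25,13), length = 9
  seg 8: (25,13) -> (25,3), length = 10
  seg 9: (25,3) -> (25,-14), length = 17
  seg 10: (25,-14) -> (25,-23), length = 9
Total = 108

Answer: 108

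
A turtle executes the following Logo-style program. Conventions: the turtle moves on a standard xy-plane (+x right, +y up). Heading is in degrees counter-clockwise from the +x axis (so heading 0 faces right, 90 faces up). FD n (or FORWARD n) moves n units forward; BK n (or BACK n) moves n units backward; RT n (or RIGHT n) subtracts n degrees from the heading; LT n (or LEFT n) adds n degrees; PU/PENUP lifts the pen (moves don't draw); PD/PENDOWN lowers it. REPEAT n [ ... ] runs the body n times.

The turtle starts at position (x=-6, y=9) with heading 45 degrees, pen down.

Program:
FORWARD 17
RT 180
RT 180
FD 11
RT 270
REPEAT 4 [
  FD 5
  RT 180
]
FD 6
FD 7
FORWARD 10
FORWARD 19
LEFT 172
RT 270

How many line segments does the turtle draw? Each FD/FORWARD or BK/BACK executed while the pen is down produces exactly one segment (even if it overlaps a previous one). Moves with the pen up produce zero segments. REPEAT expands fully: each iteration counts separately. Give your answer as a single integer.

Answer: 10

Derivation:
Executing turtle program step by step:
Start: pos=(-6,9), heading=45, pen down
FD 17: (-6,9) -> (6.021,21.021) [heading=45, draw]
RT 180: heading 45 -> 225
RT 180: heading 225 -> 45
FD 11: (6.021,21.021) -> (13.799,28.799) [heading=45, draw]
RT 270: heading 45 -> 135
REPEAT 4 [
  -- iteration 1/4 --
  FD 5: (13.799,28.799) -> (10.263,32.335) [heading=135, draw]
  RT 180: heading 135 -> 315
  -- iteration 2/4 --
  FD 5: (10.263,32.335) -> (13.799,28.799) [heading=315, draw]
  RT 180: heading 315 -> 135
  -- iteration 3/4 --
  FD 5: (13.799,28.799) -> (10.263,32.335) [heading=135, draw]
  RT 180: heading 135 -> 315
  -- iteration 4/4 --
  FD 5: (10.263,32.335) -> (13.799,28.799) [heading=315, draw]
  RT 180: heading 315 -> 135
]
FD 6: (13.799,28.799) -> (9.556,33.042) [heading=135, draw]
FD 7: (9.556,33.042) -> (4.607,37.991) [heading=135, draw]
FD 10: (4.607,37.991) -> (-2.464,45.062) [heading=135, draw]
FD 19: (-2.464,45.062) -> (-15.899,58.497) [heading=135, draw]
LT 172: heading 135 -> 307
RT 270: heading 307 -> 37
Final: pos=(-15.899,58.497), heading=37, 10 segment(s) drawn
Segments drawn: 10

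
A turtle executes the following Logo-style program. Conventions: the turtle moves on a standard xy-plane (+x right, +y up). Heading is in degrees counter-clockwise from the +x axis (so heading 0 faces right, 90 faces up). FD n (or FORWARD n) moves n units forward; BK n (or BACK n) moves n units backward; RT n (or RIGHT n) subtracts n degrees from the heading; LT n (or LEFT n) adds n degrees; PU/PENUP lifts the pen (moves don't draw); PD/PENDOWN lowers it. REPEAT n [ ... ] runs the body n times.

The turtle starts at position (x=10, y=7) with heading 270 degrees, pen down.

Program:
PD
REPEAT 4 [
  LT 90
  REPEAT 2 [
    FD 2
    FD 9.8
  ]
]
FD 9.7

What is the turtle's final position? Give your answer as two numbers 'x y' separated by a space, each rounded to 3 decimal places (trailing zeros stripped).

Executing turtle program step by step:
Start: pos=(10,7), heading=270, pen down
PD: pen down
REPEAT 4 [
  -- iteration 1/4 --
  LT 90: heading 270 -> 0
  REPEAT 2 [
    -- iteration 1/2 --
    FD 2: (10,7) -> (12,7) [heading=0, draw]
    FD 9.8: (12,7) -> (21.8,7) [heading=0, draw]
    -- iteration 2/2 --
    FD 2: (21.8,7) -> (23.8,7) [heading=0, draw]
    FD 9.8: (23.8,7) -> (33.6,7) [heading=0, draw]
  ]
  -- iteration 2/4 --
  LT 90: heading 0 -> 90
  REPEAT 2 [
    -- iteration 1/2 --
    FD 2: (33.6,7) -> (33.6,9) [heading=90, draw]
    FD 9.8: (33.6,9) -> (33.6,18.8) [heading=90, draw]
    -- iteration 2/2 --
    FD 2: (33.6,18.8) -> (33.6,20.8) [heading=90, draw]
    FD 9.8: (33.6,20.8) -> (33.6,30.6) [heading=90, draw]
  ]
  -- iteration 3/4 --
  LT 90: heading 90 -> 180
  REPEAT 2 [
    -- iteration 1/2 --
    FD 2: (33.6,30.6) -> (31.6,30.6) [heading=180, draw]
    FD 9.8: (31.6,30.6) -> (21.8,30.6) [heading=180, draw]
    -- iteration 2/2 --
    FD 2: (21.8,30.6) -> (19.8,30.6) [heading=180, draw]
    FD 9.8: (19.8,30.6) -> (10,30.6) [heading=180, draw]
  ]
  -- iteration 4/4 --
  LT 90: heading 180 -> 270
  REPEAT 2 [
    -- iteration 1/2 --
    FD 2: (10,30.6) -> (10,28.6) [heading=270, draw]
    FD 9.8: (10,28.6) -> (10,18.8) [heading=270, draw]
    -- iteration 2/2 --
    FD 2: (10,18.8) -> (10,16.8) [heading=270, draw]
    FD 9.8: (10,16.8) -> (10,7) [heading=270, draw]
  ]
]
FD 9.7: (10,7) -> (10,-2.7) [heading=270, draw]
Final: pos=(10,-2.7), heading=270, 17 segment(s) drawn

Answer: 10 -2.7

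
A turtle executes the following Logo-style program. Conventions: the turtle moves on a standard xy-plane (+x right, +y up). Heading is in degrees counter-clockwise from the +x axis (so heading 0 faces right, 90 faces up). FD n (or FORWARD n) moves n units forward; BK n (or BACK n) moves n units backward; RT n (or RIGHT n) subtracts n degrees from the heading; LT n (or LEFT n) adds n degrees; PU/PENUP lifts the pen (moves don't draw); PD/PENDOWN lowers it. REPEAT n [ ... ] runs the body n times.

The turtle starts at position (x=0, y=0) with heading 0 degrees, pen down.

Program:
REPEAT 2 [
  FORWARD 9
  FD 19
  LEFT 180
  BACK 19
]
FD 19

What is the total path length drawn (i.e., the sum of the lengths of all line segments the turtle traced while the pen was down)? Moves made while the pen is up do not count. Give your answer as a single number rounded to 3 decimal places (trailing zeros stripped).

Executing turtle program step by step:
Start: pos=(0,0), heading=0, pen down
REPEAT 2 [
  -- iteration 1/2 --
  FD 9: (0,0) -> (9,0) [heading=0, draw]
  FD 19: (9,0) -> (28,0) [heading=0, draw]
  LT 180: heading 0 -> 180
  BK 19: (28,0) -> (47,0) [heading=180, draw]
  -- iteration 2/2 --
  FD 9: (47,0) -> (38,0) [heading=180, draw]
  FD 19: (38,0) -> (19,0) [heading=180, draw]
  LT 180: heading 180 -> 0
  BK 19: (19,0) -> (0,0) [heading=0, draw]
]
FD 19: (0,0) -> (19,0) [heading=0, draw]
Final: pos=(19,0), heading=0, 7 segment(s) drawn

Segment lengths:
  seg 1: (0,0) -> (9,0), length = 9
  seg 2: (9,0) -> (28,0), length = 19
  seg 3: (28,0) -> (47,0), length = 19
  seg 4: (47,0) -> (38,0), length = 9
  seg 5: (38,0) -> (19,0), length = 19
  seg 6: (19,0) -> (0,0), length = 19
  seg 7: (0,0) -> (19,0), length = 19
Total = 113

Answer: 113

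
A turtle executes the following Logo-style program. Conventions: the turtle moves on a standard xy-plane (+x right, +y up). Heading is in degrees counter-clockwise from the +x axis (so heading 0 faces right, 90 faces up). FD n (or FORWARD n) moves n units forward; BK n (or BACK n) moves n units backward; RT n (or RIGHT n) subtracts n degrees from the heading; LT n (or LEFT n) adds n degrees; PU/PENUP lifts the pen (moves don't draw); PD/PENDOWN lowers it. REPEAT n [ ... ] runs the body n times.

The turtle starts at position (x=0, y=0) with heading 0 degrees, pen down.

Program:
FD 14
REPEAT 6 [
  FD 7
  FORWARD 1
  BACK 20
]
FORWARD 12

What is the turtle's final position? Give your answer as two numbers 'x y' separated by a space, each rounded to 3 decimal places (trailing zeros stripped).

Executing turtle program step by step:
Start: pos=(0,0), heading=0, pen down
FD 14: (0,0) -> (14,0) [heading=0, draw]
REPEAT 6 [
  -- iteration 1/6 --
  FD 7: (14,0) -> (21,0) [heading=0, draw]
  FD 1: (21,0) -> (22,0) [heading=0, draw]
  BK 20: (22,0) -> (2,0) [heading=0, draw]
  -- iteration 2/6 --
  FD 7: (2,0) -> (9,0) [heading=0, draw]
  FD 1: (9,0) -> (10,0) [heading=0, draw]
  BK 20: (10,0) -> (-10,0) [heading=0, draw]
  -- iteration 3/6 --
  FD 7: (-10,0) -> (-3,0) [heading=0, draw]
  FD 1: (-3,0) -> (-2,0) [heading=0, draw]
  BK 20: (-2,0) -> (-22,0) [heading=0, draw]
  -- iteration 4/6 --
  FD 7: (-22,0) -> (-15,0) [heading=0, draw]
  FD 1: (-15,0) -> (-14,0) [heading=0, draw]
  BK 20: (-14,0) -> (-34,0) [heading=0, draw]
  -- iteration 5/6 --
  FD 7: (-34,0) -> (-27,0) [heading=0, draw]
  FD 1: (-27,0) -> (-26,0) [heading=0, draw]
  BK 20: (-26,0) -> (-46,0) [heading=0, draw]
  -- iteration 6/6 --
  FD 7: (-46,0) -> (-39,0) [heading=0, draw]
  FD 1: (-39,0) -> (-38,0) [heading=0, draw]
  BK 20: (-38,0) -> (-58,0) [heading=0, draw]
]
FD 12: (-58,0) -> (-46,0) [heading=0, draw]
Final: pos=(-46,0), heading=0, 20 segment(s) drawn

Answer: -46 0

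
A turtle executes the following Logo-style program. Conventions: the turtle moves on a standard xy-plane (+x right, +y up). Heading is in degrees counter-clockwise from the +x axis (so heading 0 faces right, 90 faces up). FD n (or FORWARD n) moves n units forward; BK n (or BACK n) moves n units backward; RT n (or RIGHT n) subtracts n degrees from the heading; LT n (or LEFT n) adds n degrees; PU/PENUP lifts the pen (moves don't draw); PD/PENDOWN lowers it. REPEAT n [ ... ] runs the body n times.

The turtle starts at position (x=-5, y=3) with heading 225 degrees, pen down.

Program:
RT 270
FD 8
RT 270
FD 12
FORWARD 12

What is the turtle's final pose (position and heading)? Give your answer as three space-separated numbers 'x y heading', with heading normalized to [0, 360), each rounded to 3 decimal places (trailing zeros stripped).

Executing turtle program step by step:
Start: pos=(-5,3), heading=225, pen down
RT 270: heading 225 -> 315
FD 8: (-5,3) -> (0.657,-2.657) [heading=315, draw]
RT 270: heading 315 -> 45
FD 12: (0.657,-2.657) -> (9.142,5.828) [heading=45, draw]
FD 12: (9.142,5.828) -> (17.627,14.314) [heading=45, draw]
Final: pos=(17.627,14.314), heading=45, 3 segment(s) drawn

Answer: 17.627 14.314 45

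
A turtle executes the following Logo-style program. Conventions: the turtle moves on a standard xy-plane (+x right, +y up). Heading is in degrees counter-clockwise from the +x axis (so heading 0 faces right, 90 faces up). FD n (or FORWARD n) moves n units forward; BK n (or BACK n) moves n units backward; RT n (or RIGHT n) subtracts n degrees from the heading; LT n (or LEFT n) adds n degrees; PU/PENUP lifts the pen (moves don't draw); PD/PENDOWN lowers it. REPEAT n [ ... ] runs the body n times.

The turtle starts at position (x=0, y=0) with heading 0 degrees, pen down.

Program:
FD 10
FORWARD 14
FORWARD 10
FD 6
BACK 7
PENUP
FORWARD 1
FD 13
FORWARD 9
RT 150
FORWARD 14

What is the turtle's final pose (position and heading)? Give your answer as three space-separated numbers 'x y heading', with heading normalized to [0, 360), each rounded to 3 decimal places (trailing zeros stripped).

Executing turtle program step by step:
Start: pos=(0,0), heading=0, pen down
FD 10: (0,0) -> (10,0) [heading=0, draw]
FD 14: (10,0) -> (24,0) [heading=0, draw]
FD 10: (24,0) -> (34,0) [heading=0, draw]
FD 6: (34,0) -> (40,0) [heading=0, draw]
BK 7: (40,0) -> (33,0) [heading=0, draw]
PU: pen up
FD 1: (33,0) -> (34,0) [heading=0, move]
FD 13: (34,0) -> (47,0) [heading=0, move]
FD 9: (47,0) -> (56,0) [heading=0, move]
RT 150: heading 0 -> 210
FD 14: (56,0) -> (43.876,-7) [heading=210, move]
Final: pos=(43.876,-7), heading=210, 5 segment(s) drawn

Answer: 43.876 -7 210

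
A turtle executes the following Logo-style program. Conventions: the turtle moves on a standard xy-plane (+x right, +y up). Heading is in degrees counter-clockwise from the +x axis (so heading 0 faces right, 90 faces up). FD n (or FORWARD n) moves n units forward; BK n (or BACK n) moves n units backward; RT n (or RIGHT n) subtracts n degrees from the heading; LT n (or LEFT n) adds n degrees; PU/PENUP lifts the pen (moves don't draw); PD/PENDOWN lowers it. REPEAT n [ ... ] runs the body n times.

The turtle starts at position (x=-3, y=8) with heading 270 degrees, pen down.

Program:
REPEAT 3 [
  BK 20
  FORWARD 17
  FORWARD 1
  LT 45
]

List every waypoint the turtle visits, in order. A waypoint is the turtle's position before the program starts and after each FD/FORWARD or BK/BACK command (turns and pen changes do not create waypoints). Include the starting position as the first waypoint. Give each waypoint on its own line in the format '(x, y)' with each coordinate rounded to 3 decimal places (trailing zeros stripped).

Executing turtle program step by step:
Start: pos=(-3,8), heading=270, pen down
REPEAT 3 [
  -- iteration 1/3 --
  BK 20: (-3,8) -> (-3,28) [heading=270, draw]
  FD 17: (-3,28) -> (-3,11) [heading=270, draw]
  FD 1: (-3,11) -> (-3,10) [heading=270, draw]
  LT 45: heading 270 -> 315
  -- iteration 2/3 --
  BK 20: (-3,10) -> (-17.142,24.142) [heading=315, draw]
  FD 17: (-17.142,24.142) -> (-5.121,12.121) [heading=315, draw]
  FD 1: (-5.121,12.121) -> (-4.414,11.414) [heading=315, draw]
  LT 45: heading 315 -> 0
  -- iteration 3/3 --
  BK 20: (-4.414,11.414) -> (-24.414,11.414) [heading=0, draw]
  FD 17: (-24.414,11.414) -> (-7.414,11.414) [heading=0, draw]
  FD 1: (-7.414,11.414) -> (-6.414,11.414) [heading=0, draw]
  LT 45: heading 0 -> 45
]
Final: pos=(-6.414,11.414), heading=45, 9 segment(s) drawn
Waypoints (10 total):
(-3, 8)
(-3, 28)
(-3, 11)
(-3, 10)
(-17.142, 24.142)
(-5.121, 12.121)
(-4.414, 11.414)
(-24.414, 11.414)
(-7.414, 11.414)
(-6.414, 11.414)

Answer: (-3, 8)
(-3, 28)
(-3, 11)
(-3, 10)
(-17.142, 24.142)
(-5.121, 12.121)
(-4.414, 11.414)
(-24.414, 11.414)
(-7.414, 11.414)
(-6.414, 11.414)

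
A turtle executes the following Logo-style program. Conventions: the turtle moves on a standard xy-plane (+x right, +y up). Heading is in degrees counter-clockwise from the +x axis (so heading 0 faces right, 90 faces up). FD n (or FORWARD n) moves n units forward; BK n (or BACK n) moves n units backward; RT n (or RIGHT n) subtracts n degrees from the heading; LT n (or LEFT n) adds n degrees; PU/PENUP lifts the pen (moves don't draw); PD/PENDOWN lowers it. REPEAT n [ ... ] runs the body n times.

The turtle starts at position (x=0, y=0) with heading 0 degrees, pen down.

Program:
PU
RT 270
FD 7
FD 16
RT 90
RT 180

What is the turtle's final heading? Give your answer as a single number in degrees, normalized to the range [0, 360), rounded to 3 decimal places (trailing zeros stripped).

Answer: 180

Derivation:
Executing turtle program step by step:
Start: pos=(0,0), heading=0, pen down
PU: pen up
RT 270: heading 0 -> 90
FD 7: (0,0) -> (0,7) [heading=90, move]
FD 16: (0,7) -> (0,23) [heading=90, move]
RT 90: heading 90 -> 0
RT 180: heading 0 -> 180
Final: pos=(0,23), heading=180, 0 segment(s) drawn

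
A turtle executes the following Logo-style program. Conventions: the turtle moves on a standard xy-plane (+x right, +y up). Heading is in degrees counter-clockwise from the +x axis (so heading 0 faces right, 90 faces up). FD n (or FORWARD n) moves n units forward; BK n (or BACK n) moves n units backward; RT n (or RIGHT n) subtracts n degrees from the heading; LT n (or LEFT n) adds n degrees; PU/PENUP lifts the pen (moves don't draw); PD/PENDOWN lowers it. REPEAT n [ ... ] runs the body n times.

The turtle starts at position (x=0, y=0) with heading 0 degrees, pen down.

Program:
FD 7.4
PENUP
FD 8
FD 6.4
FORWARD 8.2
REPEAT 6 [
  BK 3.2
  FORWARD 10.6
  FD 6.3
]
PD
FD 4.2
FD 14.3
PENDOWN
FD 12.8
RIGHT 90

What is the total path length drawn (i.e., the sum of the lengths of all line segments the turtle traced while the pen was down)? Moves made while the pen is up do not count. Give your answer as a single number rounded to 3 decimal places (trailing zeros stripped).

Answer: 38.7

Derivation:
Executing turtle program step by step:
Start: pos=(0,0), heading=0, pen down
FD 7.4: (0,0) -> (7.4,0) [heading=0, draw]
PU: pen up
FD 8: (7.4,0) -> (15.4,0) [heading=0, move]
FD 6.4: (15.4,0) -> (21.8,0) [heading=0, move]
FD 8.2: (21.8,0) -> (30,0) [heading=0, move]
REPEAT 6 [
  -- iteration 1/6 --
  BK 3.2: (30,0) -> (26.8,0) [heading=0, move]
  FD 10.6: (26.8,0) -> (37.4,0) [heading=0, move]
  FD 6.3: (37.4,0) -> (43.7,0) [heading=0, move]
  -- iteration 2/6 --
  BK 3.2: (43.7,0) -> (40.5,0) [heading=0, move]
  FD 10.6: (40.5,0) -> (51.1,0) [heading=0, move]
  FD 6.3: (51.1,0) -> (57.4,0) [heading=0, move]
  -- iteration 3/6 --
  BK 3.2: (57.4,0) -> (54.2,0) [heading=0, move]
  FD 10.6: (54.2,0) -> (64.8,0) [heading=0, move]
  FD 6.3: (64.8,0) -> (71.1,0) [heading=0, move]
  -- iteration 4/6 --
  BK 3.2: (71.1,0) -> (67.9,0) [heading=0, move]
  FD 10.6: (67.9,0) -> (78.5,0) [heading=0, move]
  FD 6.3: (78.5,0) -> (84.8,0) [heading=0, move]
  -- iteration 5/6 --
  BK 3.2: (84.8,0) -> (81.6,0) [heading=0, move]
  FD 10.6: (81.6,0) -> (92.2,0) [heading=0, move]
  FD 6.3: (92.2,0) -> (98.5,0) [heading=0, move]
  -- iteration 6/6 --
  BK 3.2: (98.5,0) -> (95.3,0) [heading=0, move]
  FD 10.6: (95.3,0) -> (105.9,0) [heading=0, move]
  FD 6.3: (105.9,0) -> (112.2,0) [heading=0, move]
]
PD: pen down
FD 4.2: (112.2,0) -> (116.4,0) [heading=0, draw]
FD 14.3: (116.4,0) -> (130.7,0) [heading=0, draw]
PD: pen down
FD 12.8: (130.7,0) -> (143.5,0) [heading=0, draw]
RT 90: heading 0 -> 270
Final: pos=(143.5,0), heading=270, 4 segment(s) drawn

Segment lengths:
  seg 1: (0,0) -> (7.4,0), length = 7.4
  seg 2: (112.2,0) -> (116.4,0), length = 4.2
  seg 3: (116.4,0) -> (130.7,0), length = 14.3
  seg 4: (130.7,0) -> (143.5,0), length = 12.8
Total = 38.7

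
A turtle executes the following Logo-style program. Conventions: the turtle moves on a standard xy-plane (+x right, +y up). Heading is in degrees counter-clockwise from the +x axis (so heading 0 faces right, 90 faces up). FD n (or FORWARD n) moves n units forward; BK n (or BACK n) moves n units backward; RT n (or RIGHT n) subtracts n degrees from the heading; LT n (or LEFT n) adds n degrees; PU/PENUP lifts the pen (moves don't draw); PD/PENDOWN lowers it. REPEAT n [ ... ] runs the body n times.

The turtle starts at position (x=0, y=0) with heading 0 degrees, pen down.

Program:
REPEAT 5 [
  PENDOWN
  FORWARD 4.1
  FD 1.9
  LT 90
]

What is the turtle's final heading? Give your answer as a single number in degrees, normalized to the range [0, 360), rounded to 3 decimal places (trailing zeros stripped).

Answer: 90

Derivation:
Executing turtle program step by step:
Start: pos=(0,0), heading=0, pen down
REPEAT 5 [
  -- iteration 1/5 --
  PD: pen down
  FD 4.1: (0,0) -> (4.1,0) [heading=0, draw]
  FD 1.9: (4.1,0) -> (6,0) [heading=0, draw]
  LT 90: heading 0 -> 90
  -- iteration 2/5 --
  PD: pen down
  FD 4.1: (6,0) -> (6,4.1) [heading=90, draw]
  FD 1.9: (6,4.1) -> (6,6) [heading=90, draw]
  LT 90: heading 90 -> 180
  -- iteration 3/5 --
  PD: pen down
  FD 4.1: (6,6) -> (1.9,6) [heading=180, draw]
  FD 1.9: (1.9,6) -> (0,6) [heading=180, draw]
  LT 90: heading 180 -> 270
  -- iteration 4/5 --
  PD: pen down
  FD 4.1: (0,6) -> (0,1.9) [heading=270, draw]
  FD 1.9: (0,1.9) -> (0,0) [heading=270, draw]
  LT 90: heading 270 -> 0
  -- iteration 5/5 --
  PD: pen down
  FD 4.1: (0,0) -> (4.1,0) [heading=0, draw]
  FD 1.9: (4.1,0) -> (6,0) [heading=0, draw]
  LT 90: heading 0 -> 90
]
Final: pos=(6,0), heading=90, 10 segment(s) drawn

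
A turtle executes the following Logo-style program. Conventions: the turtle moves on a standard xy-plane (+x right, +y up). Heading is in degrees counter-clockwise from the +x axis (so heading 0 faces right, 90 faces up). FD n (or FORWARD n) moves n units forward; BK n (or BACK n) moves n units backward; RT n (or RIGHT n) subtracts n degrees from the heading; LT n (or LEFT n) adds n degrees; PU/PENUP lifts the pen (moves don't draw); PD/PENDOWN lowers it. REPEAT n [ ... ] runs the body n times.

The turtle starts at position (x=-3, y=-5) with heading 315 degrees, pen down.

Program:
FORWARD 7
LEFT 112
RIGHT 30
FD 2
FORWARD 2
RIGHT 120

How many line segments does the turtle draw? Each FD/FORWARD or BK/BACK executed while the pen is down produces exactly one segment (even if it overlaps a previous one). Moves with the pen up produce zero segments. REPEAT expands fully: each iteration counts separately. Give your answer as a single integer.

Executing turtle program step by step:
Start: pos=(-3,-5), heading=315, pen down
FD 7: (-3,-5) -> (1.95,-9.95) [heading=315, draw]
LT 112: heading 315 -> 67
RT 30: heading 67 -> 37
FD 2: (1.95,-9.95) -> (3.547,-8.746) [heading=37, draw]
FD 2: (3.547,-8.746) -> (5.144,-7.542) [heading=37, draw]
RT 120: heading 37 -> 277
Final: pos=(5.144,-7.542), heading=277, 3 segment(s) drawn
Segments drawn: 3

Answer: 3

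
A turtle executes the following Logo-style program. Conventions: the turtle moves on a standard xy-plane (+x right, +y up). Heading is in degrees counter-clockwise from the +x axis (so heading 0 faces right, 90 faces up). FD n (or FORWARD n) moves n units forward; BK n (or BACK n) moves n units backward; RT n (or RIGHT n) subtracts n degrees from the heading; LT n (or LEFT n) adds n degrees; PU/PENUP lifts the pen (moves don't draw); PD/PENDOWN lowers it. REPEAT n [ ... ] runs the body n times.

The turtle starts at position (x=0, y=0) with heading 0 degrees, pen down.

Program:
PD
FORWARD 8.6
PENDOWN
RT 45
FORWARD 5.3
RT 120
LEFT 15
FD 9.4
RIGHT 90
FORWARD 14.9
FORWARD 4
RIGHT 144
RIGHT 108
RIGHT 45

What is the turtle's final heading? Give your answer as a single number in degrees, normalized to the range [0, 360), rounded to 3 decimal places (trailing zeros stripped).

Executing turtle program step by step:
Start: pos=(0,0), heading=0, pen down
PD: pen down
FD 8.6: (0,0) -> (8.6,0) [heading=0, draw]
PD: pen down
RT 45: heading 0 -> 315
FD 5.3: (8.6,0) -> (12.348,-3.748) [heading=315, draw]
RT 120: heading 315 -> 195
LT 15: heading 195 -> 210
FD 9.4: (12.348,-3.748) -> (4.207,-8.448) [heading=210, draw]
RT 90: heading 210 -> 120
FD 14.9: (4.207,-8.448) -> (-3.243,4.456) [heading=120, draw]
FD 4: (-3.243,4.456) -> (-5.243,7.92) [heading=120, draw]
RT 144: heading 120 -> 336
RT 108: heading 336 -> 228
RT 45: heading 228 -> 183
Final: pos=(-5.243,7.92), heading=183, 5 segment(s) drawn

Answer: 183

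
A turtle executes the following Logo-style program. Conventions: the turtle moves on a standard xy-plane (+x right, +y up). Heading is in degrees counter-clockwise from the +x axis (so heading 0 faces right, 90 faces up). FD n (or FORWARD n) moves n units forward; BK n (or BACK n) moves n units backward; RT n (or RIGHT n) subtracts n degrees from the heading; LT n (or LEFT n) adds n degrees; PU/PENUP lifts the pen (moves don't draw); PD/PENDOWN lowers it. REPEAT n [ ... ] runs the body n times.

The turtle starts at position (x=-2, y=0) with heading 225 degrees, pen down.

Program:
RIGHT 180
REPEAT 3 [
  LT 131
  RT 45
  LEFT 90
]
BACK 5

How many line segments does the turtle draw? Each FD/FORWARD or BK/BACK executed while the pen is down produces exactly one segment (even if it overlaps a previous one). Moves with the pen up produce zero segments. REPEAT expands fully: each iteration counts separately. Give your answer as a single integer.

Answer: 1

Derivation:
Executing turtle program step by step:
Start: pos=(-2,0), heading=225, pen down
RT 180: heading 225 -> 45
REPEAT 3 [
  -- iteration 1/3 --
  LT 131: heading 45 -> 176
  RT 45: heading 176 -> 131
  LT 90: heading 131 -> 221
  -- iteration 2/3 --
  LT 131: heading 221 -> 352
  RT 45: heading 352 -> 307
  LT 90: heading 307 -> 37
  -- iteration 3/3 --
  LT 131: heading 37 -> 168
  RT 45: heading 168 -> 123
  LT 90: heading 123 -> 213
]
BK 5: (-2,0) -> (2.193,2.723) [heading=213, draw]
Final: pos=(2.193,2.723), heading=213, 1 segment(s) drawn
Segments drawn: 1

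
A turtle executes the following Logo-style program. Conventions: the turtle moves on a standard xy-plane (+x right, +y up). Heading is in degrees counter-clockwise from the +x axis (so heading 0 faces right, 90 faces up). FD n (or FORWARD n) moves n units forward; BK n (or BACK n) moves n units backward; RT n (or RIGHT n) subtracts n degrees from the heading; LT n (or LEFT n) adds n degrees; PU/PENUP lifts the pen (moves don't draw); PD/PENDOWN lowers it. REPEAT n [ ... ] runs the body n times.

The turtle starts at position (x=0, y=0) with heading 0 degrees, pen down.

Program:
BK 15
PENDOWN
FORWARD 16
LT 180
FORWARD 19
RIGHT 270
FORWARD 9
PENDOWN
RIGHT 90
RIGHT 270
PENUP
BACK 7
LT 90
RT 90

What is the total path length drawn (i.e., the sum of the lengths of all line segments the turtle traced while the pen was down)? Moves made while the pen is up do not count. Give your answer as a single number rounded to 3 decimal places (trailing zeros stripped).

Answer: 59

Derivation:
Executing turtle program step by step:
Start: pos=(0,0), heading=0, pen down
BK 15: (0,0) -> (-15,0) [heading=0, draw]
PD: pen down
FD 16: (-15,0) -> (1,0) [heading=0, draw]
LT 180: heading 0 -> 180
FD 19: (1,0) -> (-18,0) [heading=180, draw]
RT 270: heading 180 -> 270
FD 9: (-18,0) -> (-18,-9) [heading=270, draw]
PD: pen down
RT 90: heading 270 -> 180
RT 270: heading 180 -> 270
PU: pen up
BK 7: (-18,-9) -> (-18,-2) [heading=270, move]
LT 90: heading 270 -> 0
RT 90: heading 0 -> 270
Final: pos=(-18,-2), heading=270, 4 segment(s) drawn

Segment lengths:
  seg 1: (0,0) -> (-15,0), length = 15
  seg 2: (-15,0) -> (1,0), length = 16
  seg 3: (1,0) -> (-18,0), length = 19
  seg 4: (-18,0) -> (-18,-9), length = 9
Total = 59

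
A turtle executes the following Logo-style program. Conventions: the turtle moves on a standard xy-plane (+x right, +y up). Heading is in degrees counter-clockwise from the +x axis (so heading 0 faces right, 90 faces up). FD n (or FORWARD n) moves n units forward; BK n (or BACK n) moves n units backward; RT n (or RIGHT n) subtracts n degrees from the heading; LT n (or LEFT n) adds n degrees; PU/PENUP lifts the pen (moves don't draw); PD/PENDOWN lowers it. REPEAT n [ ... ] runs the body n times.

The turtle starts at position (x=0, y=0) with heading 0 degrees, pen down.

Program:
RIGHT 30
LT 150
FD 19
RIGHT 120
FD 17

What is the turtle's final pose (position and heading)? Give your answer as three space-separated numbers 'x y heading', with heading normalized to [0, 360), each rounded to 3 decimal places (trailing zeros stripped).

Executing turtle program step by step:
Start: pos=(0,0), heading=0, pen down
RT 30: heading 0 -> 330
LT 150: heading 330 -> 120
FD 19: (0,0) -> (-9.5,16.454) [heading=120, draw]
RT 120: heading 120 -> 0
FD 17: (-9.5,16.454) -> (7.5,16.454) [heading=0, draw]
Final: pos=(7.5,16.454), heading=0, 2 segment(s) drawn

Answer: 7.5 16.454 0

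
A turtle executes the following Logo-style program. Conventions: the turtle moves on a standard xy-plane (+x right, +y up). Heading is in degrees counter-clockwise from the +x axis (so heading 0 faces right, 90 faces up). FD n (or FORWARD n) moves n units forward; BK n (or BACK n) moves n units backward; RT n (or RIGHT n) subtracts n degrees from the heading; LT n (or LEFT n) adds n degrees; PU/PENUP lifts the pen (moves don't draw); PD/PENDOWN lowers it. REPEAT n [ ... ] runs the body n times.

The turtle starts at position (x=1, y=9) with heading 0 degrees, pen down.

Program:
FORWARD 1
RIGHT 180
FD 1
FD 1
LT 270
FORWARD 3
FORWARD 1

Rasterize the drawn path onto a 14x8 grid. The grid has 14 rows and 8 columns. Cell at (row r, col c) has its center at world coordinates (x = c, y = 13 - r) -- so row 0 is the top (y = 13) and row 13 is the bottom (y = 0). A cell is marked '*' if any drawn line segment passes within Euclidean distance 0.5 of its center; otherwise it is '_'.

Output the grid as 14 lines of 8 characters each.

Answer: *_______
*_______
*_______
*_______
***_____
________
________
________
________
________
________
________
________
________

Derivation:
Segment 0: (1,9) -> (2,9)
Segment 1: (2,9) -> (1,9)
Segment 2: (1,9) -> (0,9)
Segment 3: (0,9) -> (0,12)
Segment 4: (0,12) -> (0,13)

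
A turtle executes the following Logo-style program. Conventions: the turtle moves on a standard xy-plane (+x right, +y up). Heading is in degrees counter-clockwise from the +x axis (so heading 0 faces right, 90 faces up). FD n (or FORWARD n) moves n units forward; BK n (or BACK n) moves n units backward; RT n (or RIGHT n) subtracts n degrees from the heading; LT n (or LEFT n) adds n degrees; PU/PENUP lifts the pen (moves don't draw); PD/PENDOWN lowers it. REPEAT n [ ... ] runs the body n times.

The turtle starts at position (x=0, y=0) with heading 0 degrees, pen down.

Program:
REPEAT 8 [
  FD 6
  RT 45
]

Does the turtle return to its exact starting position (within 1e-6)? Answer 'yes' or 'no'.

Executing turtle program step by step:
Start: pos=(0,0), heading=0, pen down
REPEAT 8 [
  -- iteration 1/8 --
  FD 6: (0,0) -> (6,0) [heading=0, draw]
  RT 45: heading 0 -> 315
  -- iteration 2/8 --
  FD 6: (6,0) -> (10.243,-4.243) [heading=315, draw]
  RT 45: heading 315 -> 270
  -- iteration 3/8 --
  FD 6: (10.243,-4.243) -> (10.243,-10.243) [heading=270, draw]
  RT 45: heading 270 -> 225
  -- iteration 4/8 --
  FD 6: (10.243,-10.243) -> (6,-14.485) [heading=225, draw]
  RT 45: heading 225 -> 180
  -- iteration 5/8 --
  FD 6: (6,-14.485) -> (0,-14.485) [heading=180, draw]
  RT 45: heading 180 -> 135
  -- iteration 6/8 --
  FD 6: (0,-14.485) -> (-4.243,-10.243) [heading=135, draw]
  RT 45: heading 135 -> 90
  -- iteration 7/8 --
  FD 6: (-4.243,-10.243) -> (-4.243,-4.243) [heading=90, draw]
  RT 45: heading 90 -> 45
  -- iteration 8/8 --
  FD 6: (-4.243,-4.243) -> (0,0) [heading=45, draw]
  RT 45: heading 45 -> 0
]
Final: pos=(0,0), heading=0, 8 segment(s) drawn

Start position: (0, 0)
Final position: (0, 0)
Distance = 0; < 1e-6 -> CLOSED

Answer: yes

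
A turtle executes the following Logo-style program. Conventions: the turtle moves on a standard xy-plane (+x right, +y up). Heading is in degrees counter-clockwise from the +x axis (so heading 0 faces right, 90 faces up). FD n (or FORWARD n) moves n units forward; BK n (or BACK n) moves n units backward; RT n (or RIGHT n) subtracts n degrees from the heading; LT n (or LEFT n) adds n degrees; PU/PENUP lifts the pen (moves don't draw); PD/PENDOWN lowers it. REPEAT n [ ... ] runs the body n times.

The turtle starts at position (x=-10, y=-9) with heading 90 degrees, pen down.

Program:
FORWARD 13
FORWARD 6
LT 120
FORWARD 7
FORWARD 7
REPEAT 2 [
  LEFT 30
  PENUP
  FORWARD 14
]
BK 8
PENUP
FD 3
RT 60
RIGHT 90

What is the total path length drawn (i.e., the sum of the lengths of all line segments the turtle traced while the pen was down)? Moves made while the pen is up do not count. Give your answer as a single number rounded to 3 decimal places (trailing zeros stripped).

Answer: 33

Derivation:
Executing turtle program step by step:
Start: pos=(-10,-9), heading=90, pen down
FD 13: (-10,-9) -> (-10,4) [heading=90, draw]
FD 6: (-10,4) -> (-10,10) [heading=90, draw]
LT 120: heading 90 -> 210
FD 7: (-10,10) -> (-16.062,6.5) [heading=210, draw]
FD 7: (-16.062,6.5) -> (-22.124,3) [heading=210, draw]
REPEAT 2 [
  -- iteration 1/2 --
  LT 30: heading 210 -> 240
  PU: pen up
  FD 14: (-22.124,3) -> (-29.124,-9.124) [heading=240, move]
  -- iteration 2/2 --
  LT 30: heading 240 -> 270
  PU: pen up
  FD 14: (-29.124,-9.124) -> (-29.124,-23.124) [heading=270, move]
]
BK 8: (-29.124,-23.124) -> (-29.124,-15.124) [heading=270, move]
PU: pen up
FD 3: (-29.124,-15.124) -> (-29.124,-18.124) [heading=270, move]
RT 60: heading 270 -> 210
RT 90: heading 210 -> 120
Final: pos=(-29.124,-18.124), heading=120, 4 segment(s) drawn

Segment lengths:
  seg 1: (-10,-9) -> (-10,4), length = 13
  seg 2: (-10,4) -> (-10,10), length = 6
  seg 3: (-10,10) -> (-16.062,6.5), length = 7
  seg 4: (-16.062,6.5) -> (-22.124,3), length = 7
Total = 33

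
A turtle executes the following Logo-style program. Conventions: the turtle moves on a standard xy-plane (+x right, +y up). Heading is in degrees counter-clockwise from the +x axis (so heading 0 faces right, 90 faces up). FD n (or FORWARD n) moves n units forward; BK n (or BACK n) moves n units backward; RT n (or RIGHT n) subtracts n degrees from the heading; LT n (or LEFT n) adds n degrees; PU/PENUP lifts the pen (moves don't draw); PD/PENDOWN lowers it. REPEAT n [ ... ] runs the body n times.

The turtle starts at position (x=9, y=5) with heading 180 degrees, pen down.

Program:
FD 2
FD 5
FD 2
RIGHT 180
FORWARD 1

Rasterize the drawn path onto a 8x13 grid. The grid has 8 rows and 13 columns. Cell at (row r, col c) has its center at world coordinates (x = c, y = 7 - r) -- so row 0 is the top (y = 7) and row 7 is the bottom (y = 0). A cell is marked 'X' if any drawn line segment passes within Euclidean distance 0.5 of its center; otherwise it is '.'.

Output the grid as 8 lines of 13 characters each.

Segment 0: (9,5) -> (7,5)
Segment 1: (7,5) -> (2,5)
Segment 2: (2,5) -> (0,5)
Segment 3: (0,5) -> (1,5)

Answer: .............
.............
XXXXXXXXXX...
.............
.............
.............
.............
.............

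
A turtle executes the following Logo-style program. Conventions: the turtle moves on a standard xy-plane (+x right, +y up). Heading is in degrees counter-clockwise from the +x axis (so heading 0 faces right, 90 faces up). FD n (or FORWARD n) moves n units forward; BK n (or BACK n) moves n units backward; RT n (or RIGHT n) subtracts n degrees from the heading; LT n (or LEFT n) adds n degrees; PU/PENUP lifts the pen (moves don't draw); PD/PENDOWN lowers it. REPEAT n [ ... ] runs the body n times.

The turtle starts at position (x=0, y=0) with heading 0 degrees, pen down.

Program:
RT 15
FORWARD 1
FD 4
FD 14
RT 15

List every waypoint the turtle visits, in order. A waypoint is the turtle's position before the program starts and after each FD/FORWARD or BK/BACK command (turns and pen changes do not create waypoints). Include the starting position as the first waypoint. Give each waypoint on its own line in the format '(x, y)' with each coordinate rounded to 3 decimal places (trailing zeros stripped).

Executing turtle program step by step:
Start: pos=(0,0), heading=0, pen down
RT 15: heading 0 -> 345
FD 1: (0,0) -> (0.966,-0.259) [heading=345, draw]
FD 4: (0.966,-0.259) -> (4.83,-1.294) [heading=345, draw]
FD 14: (4.83,-1.294) -> (18.353,-4.918) [heading=345, draw]
RT 15: heading 345 -> 330
Final: pos=(18.353,-4.918), heading=330, 3 segment(s) drawn
Waypoints (4 total):
(0, 0)
(0.966, -0.259)
(4.83, -1.294)
(18.353, -4.918)

Answer: (0, 0)
(0.966, -0.259)
(4.83, -1.294)
(18.353, -4.918)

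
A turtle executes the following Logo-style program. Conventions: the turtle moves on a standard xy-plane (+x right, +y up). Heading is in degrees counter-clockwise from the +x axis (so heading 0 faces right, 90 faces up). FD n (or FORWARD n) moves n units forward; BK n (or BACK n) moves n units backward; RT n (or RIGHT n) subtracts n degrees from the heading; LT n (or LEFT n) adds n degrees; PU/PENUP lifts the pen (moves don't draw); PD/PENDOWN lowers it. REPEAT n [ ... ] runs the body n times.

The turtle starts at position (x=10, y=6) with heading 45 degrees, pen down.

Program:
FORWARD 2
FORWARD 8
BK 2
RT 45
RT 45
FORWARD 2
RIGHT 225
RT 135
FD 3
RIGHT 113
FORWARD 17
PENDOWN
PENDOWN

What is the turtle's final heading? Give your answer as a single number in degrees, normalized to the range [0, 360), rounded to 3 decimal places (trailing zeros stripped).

Answer: 202

Derivation:
Executing turtle program step by step:
Start: pos=(10,6), heading=45, pen down
FD 2: (10,6) -> (11.414,7.414) [heading=45, draw]
FD 8: (11.414,7.414) -> (17.071,13.071) [heading=45, draw]
BK 2: (17.071,13.071) -> (15.657,11.657) [heading=45, draw]
RT 45: heading 45 -> 0
RT 45: heading 0 -> 315
FD 2: (15.657,11.657) -> (17.071,10.243) [heading=315, draw]
RT 225: heading 315 -> 90
RT 135: heading 90 -> 315
FD 3: (17.071,10.243) -> (19.192,8.121) [heading=315, draw]
RT 113: heading 315 -> 202
FD 17: (19.192,8.121) -> (3.43,1.753) [heading=202, draw]
PD: pen down
PD: pen down
Final: pos=(3.43,1.753), heading=202, 6 segment(s) drawn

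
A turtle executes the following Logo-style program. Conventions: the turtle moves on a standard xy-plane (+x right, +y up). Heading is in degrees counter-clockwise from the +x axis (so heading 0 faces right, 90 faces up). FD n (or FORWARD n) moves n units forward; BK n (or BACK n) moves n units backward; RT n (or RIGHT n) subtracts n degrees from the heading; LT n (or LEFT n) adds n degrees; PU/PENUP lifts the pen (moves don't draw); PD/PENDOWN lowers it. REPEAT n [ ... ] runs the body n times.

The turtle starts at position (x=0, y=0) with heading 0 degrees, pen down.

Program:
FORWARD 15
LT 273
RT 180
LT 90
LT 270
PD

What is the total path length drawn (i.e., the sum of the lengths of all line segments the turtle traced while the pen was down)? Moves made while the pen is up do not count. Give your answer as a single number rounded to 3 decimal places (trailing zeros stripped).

Answer: 15

Derivation:
Executing turtle program step by step:
Start: pos=(0,0), heading=0, pen down
FD 15: (0,0) -> (15,0) [heading=0, draw]
LT 273: heading 0 -> 273
RT 180: heading 273 -> 93
LT 90: heading 93 -> 183
LT 270: heading 183 -> 93
PD: pen down
Final: pos=(15,0), heading=93, 1 segment(s) drawn

Segment lengths:
  seg 1: (0,0) -> (15,0), length = 15
Total = 15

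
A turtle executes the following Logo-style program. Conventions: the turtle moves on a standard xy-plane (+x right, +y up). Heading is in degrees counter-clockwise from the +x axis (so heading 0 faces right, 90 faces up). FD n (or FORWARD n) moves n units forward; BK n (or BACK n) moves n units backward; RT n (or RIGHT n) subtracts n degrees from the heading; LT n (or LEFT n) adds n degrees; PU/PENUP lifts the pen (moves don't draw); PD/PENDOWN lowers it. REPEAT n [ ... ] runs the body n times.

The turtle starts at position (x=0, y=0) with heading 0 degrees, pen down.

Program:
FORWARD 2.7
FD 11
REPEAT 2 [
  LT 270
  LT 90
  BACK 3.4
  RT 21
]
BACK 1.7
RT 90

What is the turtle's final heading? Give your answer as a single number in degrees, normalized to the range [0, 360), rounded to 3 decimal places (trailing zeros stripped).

Answer: 228

Derivation:
Executing turtle program step by step:
Start: pos=(0,0), heading=0, pen down
FD 2.7: (0,0) -> (2.7,0) [heading=0, draw]
FD 11: (2.7,0) -> (13.7,0) [heading=0, draw]
REPEAT 2 [
  -- iteration 1/2 --
  LT 270: heading 0 -> 270
  LT 90: heading 270 -> 0
  BK 3.4: (13.7,0) -> (10.3,0) [heading=0, draw]
  RT 21: heading 0 -> 339
  -- iteration 2/2 --
  LT 270: heading 339 -> 249
  LT 90: heading 249 -> 339
  BK 3.4: (10.3,0) -> (7.126,1.218) [heading=339, draw]
  RT 21: heading 339 -> 318
]
BK 1.7: (7.126,1.218) -> (5.862,2.356) [heading=318, draw]
RT 90: heading 318 -> 228
Final: pos=(5.862,2.356), heading=228, 5 segment(s) drawn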